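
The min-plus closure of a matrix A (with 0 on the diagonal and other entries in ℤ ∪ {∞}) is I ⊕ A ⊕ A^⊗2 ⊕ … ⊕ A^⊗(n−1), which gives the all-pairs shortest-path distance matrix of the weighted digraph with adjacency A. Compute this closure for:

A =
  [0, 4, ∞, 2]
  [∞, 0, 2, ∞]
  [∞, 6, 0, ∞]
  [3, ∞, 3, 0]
Closure =
  [0, 4, 5, 2]
  [∞, 0, 2, ∞]
  [∞, 6, 0, ∞]
  [3, 7, 3, 0]

This is the Floyd-Warshall all-pairs shortest-path computation. For each intermediate vertex k = 0, 1, …, 3, update dist[i][j] ← min(dist[i][j], dist[i][k] + dist[k][j]). The final matrix gives, for each (i, j), the minimum total weight of any directed path from i to j (possibly empty when i = j).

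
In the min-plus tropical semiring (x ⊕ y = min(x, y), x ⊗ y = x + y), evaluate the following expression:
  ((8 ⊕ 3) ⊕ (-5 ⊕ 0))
((8 ⊕ 3) ⊕ (-5 ⊕ 0)) = -5

Expand innermost to outermost. Recall ⊕ takes the minimum of its arguments and ⊗ takes their sum. Working out the expression ((8 ⊕ 3) ⊕ (-5 ⊕ 0)) gives -5.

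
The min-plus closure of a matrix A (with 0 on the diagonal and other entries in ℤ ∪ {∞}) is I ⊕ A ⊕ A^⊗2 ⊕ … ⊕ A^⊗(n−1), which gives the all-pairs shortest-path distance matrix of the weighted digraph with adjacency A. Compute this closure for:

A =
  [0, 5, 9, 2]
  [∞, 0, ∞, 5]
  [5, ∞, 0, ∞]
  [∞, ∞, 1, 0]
Closure =
  [0, 5, 3, 2]
  [11, 0, 6, 5]
  [5, 10, 0, 7]
  [6, 11, 1, 0]

This is the Floyd-Warshall all-pairs shortest-path computation. For each intermediate vertex k = 0, 1, …, 3, update dist[i][j] ← min(dist[i][j], dist[i][k] + dist[k][j]). The final matrix gives, for each (i, j), the minimum total weight of any directed path from i to j (possibly empty when i = j).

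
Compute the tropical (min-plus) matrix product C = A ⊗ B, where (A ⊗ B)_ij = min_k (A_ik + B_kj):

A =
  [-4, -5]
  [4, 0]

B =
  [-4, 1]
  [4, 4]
A ⊗ B =
  [-8, -3]
  [0, 4]

Apply the min-plus product entry-by-entry:
  C[0][0] = min over k of (A[0][0] + B[0][0] = -4 + -4 = -8, A[0][1] + B[1][0] = -5 + 4 = -1) = -8 (attained at k = 0)
  C[0][1] = min over k of (A[0][0] + B[0][1] = -4 + 1 = -3, A[0][1] + B[1][1] = -5 + 4 = -1) = -3 (attained at k = 0)
  C[1][0] = min over k of (A[1][0] + B[0][0] = 4 + -4 = 0, A[1][1] + B[1][0] = 0 + 4 = 4) = 0 (attained at k = 0)
  C[1][1] = min over k of (A[1][0] + B[0][1] = 4 + 1 = 5, A[1][1] + B[1][1] = 0 + 4 = 4) = 4 (attained at k = 1)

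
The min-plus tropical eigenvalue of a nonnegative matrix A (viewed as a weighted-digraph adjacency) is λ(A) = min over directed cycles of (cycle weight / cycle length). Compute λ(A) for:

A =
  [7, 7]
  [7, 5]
λ(A) = 5

Enumerate directed cycles and compute their means (weight / length). Sample:
  cycle 0 → 0: weight = 7, length = 1, mean = 7/1 ≈ 7.000
  cycle 1 → 1: weight = 5, length = 1, mean = 5/1 ≈ 5.000
  cycle 0 → 1 → 0: weight = 14, length = 2, mean = 14/2 ≈ 7.000
  cycle 1 → 0 → 1: weight = 14, length = 2, mean = 14/2 ≈ 7.000
Minimum mean = 5.000, attained e.g. along the cycle 1 → 1 with weight 5 and length 1. So λ(A) = 5/1 = 5.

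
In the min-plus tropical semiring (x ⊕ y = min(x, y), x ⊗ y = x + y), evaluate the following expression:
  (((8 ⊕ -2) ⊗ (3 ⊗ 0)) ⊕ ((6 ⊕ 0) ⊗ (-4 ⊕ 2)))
(((8 ⊕ -2) ⊗ (3 ⊗ 0)) ⊕ ((6 ⊕ 0) ⊗ (-4 ⊕ 2))) = -4

Expand innermost to outermost. Recall ⊕ takes the minimum of its arguments and ⊗ takes their sum. Working out the expression (((8 ⊕ -2) ⊗ (3 ⊗ 0)) ⊕ ((6 ⊕ 0) ⊗ (-4 ⊕ 2))) gives -4.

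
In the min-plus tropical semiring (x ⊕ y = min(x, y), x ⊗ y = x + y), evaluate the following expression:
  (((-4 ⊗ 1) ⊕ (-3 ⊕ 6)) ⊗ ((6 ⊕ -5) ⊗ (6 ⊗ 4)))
(((-4 ⊗ 1) ⊕ (-3 ⊕ 6)) ⊗ ((6 ⊕ -5) ⊗ (6 ⊗ 4))) = 2

Expand innermost to outermost. Recall ⊕ takes the minimum of its arguments and ⊗ takes their sum. Working out the expression (((-4 ⊗ 1) ⊕ (-3 ⊕ 6)) ⊗ ((6 ⊕ -5) ⊗ (6 ⊗ 4))) gives 2.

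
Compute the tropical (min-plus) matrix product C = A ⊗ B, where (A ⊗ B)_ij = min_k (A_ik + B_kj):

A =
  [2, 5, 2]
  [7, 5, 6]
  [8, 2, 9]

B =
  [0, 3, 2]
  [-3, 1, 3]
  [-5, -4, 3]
A ⊗ B =
  [-3, -2, 4]
  [1, 2, 8]
  [-1, 3, 5]

Apply the min-plus product entry-by-entry:
  C[0][0] = min over k of (A[0][0] + B[0][0] = 2 + 0 = 2, A[0][1] + B[1][0] = 5 + -3 = 2, A[0][2] + B[2][0] = 2 + -5 = -3) = -3 (attained at k = 2)
  C[0][1] = min over k of (A[0][0] + B[0][1] = 2 + 3 = 5, A[0][1] + B[1][1] = 5 + 1 = 6, A[0][2] + B[2][1] = 2 + -4 = -2) = -2 (attained at k = 2)
  C[0][2] = min over k of (A[0][0] + B[0][2] = 2 + 2 = 4, A[0][1] + B[1][2] = 5 + 3 = 8, A[0][2] + B[2][2] = 2 + 3 = 5) = 4 (attained at k = 0)
  C[1][0] = min over k of (A[1][0] + B[0][0] = 7 + 0 = 7, A[1][1] + B[1][0] = 5 + -3 = 2, A[1][2] + B[2][0] = 6 + -5 = 1) = 1 (attained at k = 2)
  C[1][1] = min over k of (A[1][0] + B[0][1] = 7 + 3 = 10, A[1][1] + B[1][1] = 5 + 1 = 6, A[1][2] + B[2][1] = 6 + -4 = 2) = 2 (attained at k = 2)
  C[1][2] = min over k of (A[1][0] + B[0][2] = 7 + 2 = 9, A[1][1] + B[1][2] = 5 + 3 = 8, A[1][2] + B[2][2] = 6 + 3 = 9) = 8 (attained at k = 1)
  C[2][0] = min over k of (A[2][0] + B[0][0] = 8 + 0 = 8, A[2][1] + B[1][0] = 2 + -3 = -1, A[2][2] + B[2][0] = 9 + -5 = 4) = -1 (attained at k = 1)
  C[2][1] = min over k of (A[2][0] + B[0][1] = 8 + 3 = 11, A[2][1] + B[1][1] = 2 + 1 = 3, A[2][2] + B[2][1] = 9 + -4 = 5) = 3 (attained at k = 1)
  C[2][2] = min over k of (A[2][0] + B[0][2] = 8 + 2 = 10, A[2][1] + B[1][2] = 2 + 3 = 5, A[2][2] + B[2][2] = 9 + 3 = 12) = 5 (attained at k = 1)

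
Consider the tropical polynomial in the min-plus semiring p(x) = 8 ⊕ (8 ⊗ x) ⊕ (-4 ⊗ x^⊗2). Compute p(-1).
p(-1) = -6

A tropical monomial a ⊗ x^⊗i evaluates to a + i · x. Evaluating each term at x = -1:
  Term 0 contributes 8 + 0 · -1 = 8
  Term 1 contributes 8 + 1 · -1 = 7
  Term 2 contributes -4 + 2 · -1 = -6
p(-1) = ⊕ of these = min[8, 7, -6] = -6.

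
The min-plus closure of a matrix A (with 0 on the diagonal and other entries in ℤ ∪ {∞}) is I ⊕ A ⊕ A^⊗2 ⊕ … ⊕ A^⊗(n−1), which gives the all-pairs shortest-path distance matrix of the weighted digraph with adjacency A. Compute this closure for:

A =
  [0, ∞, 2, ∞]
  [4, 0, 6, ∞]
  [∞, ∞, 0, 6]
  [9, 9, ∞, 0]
Closure =
  [0, 17, 2, 8]
  [4, 0, 6, 12]
  [15, 15, 0, 6]
  [9, 9, 11, 0]

This is the Floyd-Warshall all-pairs shortest-path computation. For each intermediate vertex k = 0, 1, …, 3, update dist[i][j] ← min(dist[i][j], dist[i][k] + dist[k][j]). The final matrix gives, for each (i, j), the minimum total weight of any directed path from i to j (possibly empty when i = j).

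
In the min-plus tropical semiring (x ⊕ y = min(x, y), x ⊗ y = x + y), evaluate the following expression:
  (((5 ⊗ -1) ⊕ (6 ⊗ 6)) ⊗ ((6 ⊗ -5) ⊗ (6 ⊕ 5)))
(((5 ⊗ -1) ⊕ (6 ⊗ 6)) ⊗ ((6 ⊗ -5) ⊗ (6 ⊕ 5))) = 10

Expand innermost to outermost. Recall ⊕ takes the minimum of its arguments and ⊗ takes their sum. Working out the expression (((5 ⊗ -1) ⊕ (6 ⊗ 6)) ⊗ ((6 ⊗ -5) ⊗ (6 ⊕ 5))) gives 10.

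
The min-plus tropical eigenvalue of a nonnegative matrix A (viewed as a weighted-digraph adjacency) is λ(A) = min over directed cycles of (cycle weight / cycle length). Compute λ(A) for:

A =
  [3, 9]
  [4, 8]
λ(A) = 3

Enumerate directed cycles and compute their means (weight / length). Sample:
  cycle 0 → 0: weight = 3, length = 1, mean = 3/1 ≈ 3.000
  cycle 1 → 1: weight = 8, length = 1, mean = 8/1 ≈ 8.000
  cycle 0 → 1 → 0: weight = 13, length = 2, mean = 13/2 ≈ 6.500
  cycle 1 → 0 → 1: weight = 13, length = 2, mean = 13/2 ≈ 6.500
Minimum mean = 3.000, attained e.g. along the cycle 0 → 0 with weight 3 and length 1. So λ(A) = 3/1 = 3.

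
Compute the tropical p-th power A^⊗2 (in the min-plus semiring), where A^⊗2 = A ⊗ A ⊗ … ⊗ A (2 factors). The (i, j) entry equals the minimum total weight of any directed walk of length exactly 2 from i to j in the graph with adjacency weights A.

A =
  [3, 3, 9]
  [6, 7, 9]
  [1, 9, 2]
A^⊗2 =
  [6, 6, 11]
  [9, 9, 11]
  [3, 4, 4]

Each entry (A^⊗2)_ij equals the minimum over all length-2 walks i = v_0 → v_1 → … → v_2 = j of Σ_t A[v_t][v_{t+1}]. For example, for (i, j) = (0, 2) we minimise over 3 possible intermediate vertex sequences; the minimum is 11, attained along the walk 0 → 2 → 2.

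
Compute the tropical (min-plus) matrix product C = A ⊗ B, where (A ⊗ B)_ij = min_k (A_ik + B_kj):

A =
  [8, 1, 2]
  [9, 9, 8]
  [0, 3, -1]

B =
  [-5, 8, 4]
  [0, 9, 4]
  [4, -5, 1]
A ⊗ B =
  [1, -3, 3]
  [4, 3, 9]
  [-5, -6, 0]

Apply the min-plus product entry-by-entry:
  C[0][0] = min over k of (A[0][0] + B[0][0] = 8 + -5 = 3, A[0][1] + B[1][0] = 1 + 0 = 1, A[0][2] + B[2][0] = 2 + 4 = 6) = 1 (attained at k = 1)
  C[0][1] = min over k of (A[0][0] + B[0][1] = 8 + 8 = 16, A[0][1] + B[1][1] = 1 + 9 = 10, A[0][2] + B[2][1] = 2 + -5 = -3) = -3 (attained at k = 2)
  C[0][2] = min over k of (A[0][0] + B[0][2] = 8 + 4 = 12, A[0][1] + B[1][2] = 1 + 4 = 5, A[0][2] + B[2][2] = 2 + 1 = 3) = 3 (attained at k = 2)
  C[1][0] = min over k of (A[1][0] + B[0][0] = 9 + -5 = 4, A[1][1] + B[1][0] = 9 + 0 = 9, A[1][2] + B[2][0] = 8 + 4 = 12) = 4 (attained at k = 0)
  C[1][1] = min over k of (A[1][0] + B[0][1] = 9 + 8 = 17, A[1][1] + B[1][1] = 9 + 9 = 18, A[1][2] + B[2][1] = 8 + -5 = 3) = 3 (attained at k = 2)
  C[1][2] = min over k of (A[1][0] + B[0][2] = 9 + 4 = 13, A[1][1] + B[1][2] = 9 + 4 = 13, A[1][2] + B[2][2] = 8 + 1 = 9) = 9 (attained at k = 2)
  C[2][0] = min over k of (A[2][0] + B[0][0] = 0 + -5 = -5, A[2][1] + B[1][0] = 3 + 0 = 3, A[2][2] + B[2][0] = -1 + 4 = 3) = -5 (attained at k = 0)
  C[2][1] = min over k of (A[2][0] + B[0][1] = 0 + 8 = 8, A[2][1] + B[1][1] = 3 + 9 = 12, A[2][2] + B[2][1] = -1 + -5 = -6) = -6 (attained at k = 2)
  C[2][2] = min over k of (A[2][0] + B[0][2] = 0 + 4 = 4, A[2][1] + B[1][2] = 3 + 4 = 7, A[2][2] + B[2][2] = -1 + 1 = 0) = 0 (attained at k = 2)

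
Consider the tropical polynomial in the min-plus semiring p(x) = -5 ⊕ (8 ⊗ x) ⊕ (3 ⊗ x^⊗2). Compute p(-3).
p(-3) = -5

A tropical monomial a ⊗ x^⊗i evaluates to a + i · x. Evaluating each term at x = -3:
  Term 0 contributes -5 + 0 · -3 = -5
  Term 1 contributes 8 + 1 · -3 = 5
  Term 2 contributes 3 + 2 · -3 = -3
p(-3) = ⊕ of these = min[-5, 5, -3] = -5.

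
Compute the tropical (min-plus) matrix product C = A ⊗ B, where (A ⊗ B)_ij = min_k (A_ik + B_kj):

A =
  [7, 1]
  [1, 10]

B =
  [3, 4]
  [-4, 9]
A ⊗ B =
  [-3, 10]
  [4, 5]

Apply the min-plus product entry-by-entry:
  C[0][0] = min over k of (A[0][0] + B[0][0] = 7 + 3 = 10, A[0][1] + B[1][0] = 1 + -4 = -3) = -3 (attained at k = 1)
  C[0][1] = min over k of (A[0][0] + B[0][1] = 7 + 4 = 11, A[0][1] + B[1][1] = 1 + 9 = 10) = 10 (attained at k = 1)
  C[1][0] = min over k of (A[1][0] + B[0][0] = 1 + 3 = 4, A[1][1] + B[1][0] = 10 + -4 = 6) = 4 (attained at k = 0)
  C[1][1] = min over k of (A[1][0] + B[0][1] = 1 + 4 = 5, A[1][1] + B[1][1] = 10 + 9 = 19) = 5 (attained at k = 0)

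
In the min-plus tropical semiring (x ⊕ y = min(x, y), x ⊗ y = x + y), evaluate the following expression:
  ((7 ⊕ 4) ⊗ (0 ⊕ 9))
((7 ⊕ 4) ⊗ (0 ⊕ 9)) = 4

Expand innermost to outermost. Recall ⊕ takes the minimum of its arguments and ⊗ takes their sum. Working out the expression ((7 ⊕ 4) ⊗ (0 ⊕ 9)) gives 4.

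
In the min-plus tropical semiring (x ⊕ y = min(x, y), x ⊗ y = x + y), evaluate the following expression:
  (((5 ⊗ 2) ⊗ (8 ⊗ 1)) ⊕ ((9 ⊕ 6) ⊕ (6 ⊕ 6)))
(((5 ⊗ 2) ⊗ (8 ⊗ 1)) ⊕ ((9 ⊕ 6) ⊕ (6 ⊕ 6))) = 6

Expand innermost to outermost. Recall ⊕ takes the minimum of its arguments and ⊗ takes their sum. Working out the expression (((5 ⊗ 2) ⊗ (8 ⊗ 1)) ⊕ ((9 ⊕ 6) ⊕ (6 ⊕ 6))) gives 6.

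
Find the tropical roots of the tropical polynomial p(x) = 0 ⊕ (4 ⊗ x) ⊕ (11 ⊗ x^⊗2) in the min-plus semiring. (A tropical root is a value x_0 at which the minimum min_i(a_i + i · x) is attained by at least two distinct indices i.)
Roots: {-7, -4}

Each tropical root is a break point of the lower envelope of the lines y = a_i + i · x (there are 3 lines, with slopes 0, 1, ..., 2). Only the lines that attain the minimum somewhere contribute to roots; other lines are dominated. Here the surviving (envelope) indices are i = 2, i = 1, i = 0.
Intersections between consecutive envelope lines give the roots: for adjacent envelope indices i < j the intersection is x = (a_i − a_j) / (j − i). Reading off the sorted break points: {-7, -4}.
Verification: at each break x_0, at least two indices attain the minimum of min_i(a_i + i · x_0).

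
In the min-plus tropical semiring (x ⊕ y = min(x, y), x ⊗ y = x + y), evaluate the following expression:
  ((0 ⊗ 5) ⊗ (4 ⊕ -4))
((0 ⊗ 5) ⊗ (4 ⊕ -4)) = 1

Expand innermost to outermost. Recall ⊕ takes the minimum of its arguments and ⊗ takes their sum. Working out the expression ((0 ⊗ 5) ⊗ (4 ⊕ -4)) gives 1.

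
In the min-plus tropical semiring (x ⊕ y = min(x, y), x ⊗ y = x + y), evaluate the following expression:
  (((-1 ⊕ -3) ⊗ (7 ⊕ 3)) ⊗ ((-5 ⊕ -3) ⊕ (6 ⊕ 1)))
(((-1 ⊕ -3) ⊗ (7 ⊕ 3)) ⊗ ((-5 ⊕ -3) ⊕ (6 ⊕ 1))) = -5

Expand innermost to outermost. Recall ⊕ takes the minimum of its arguments and ⊗ takes their sum. Working out the expression (((-1 ⊕ -3) ⊗ (7 ⊕ 3)) ⊗ ((-5 ⊕ -3) ⊕ (6 ⊕ 1))) gives -5.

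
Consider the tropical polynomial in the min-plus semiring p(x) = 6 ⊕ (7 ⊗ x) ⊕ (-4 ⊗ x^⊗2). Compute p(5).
p(5) = 6

A tropical monomial a ⊗ x^⊗i evaluates to a + i · x. Evaluating each term at x = 5:
  Term 0 contributes 6 + 0 · 5 = 6
  Term 1 contributes 7 + 1 · 5 = 12
  Term 2 contributes -4 + 2 · 5 = 6
p(5) = ⊕ of these = min[6, 12, 6] = 6.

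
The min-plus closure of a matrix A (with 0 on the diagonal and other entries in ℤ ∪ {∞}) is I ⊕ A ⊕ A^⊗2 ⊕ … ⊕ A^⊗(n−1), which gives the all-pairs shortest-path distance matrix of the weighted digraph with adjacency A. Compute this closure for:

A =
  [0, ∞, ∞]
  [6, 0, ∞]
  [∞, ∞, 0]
Closure =
  [0, ∞, ∞]
  [6, 0, ∞]
  [∞, ∞, 0]

This is the Floyd-Warshall all-pairs shortest-path computation. For each intermediate vertex k = 0, 1, …, 2, update dist[i][j] ← min(dist[i][j], dist[i][k] + dist[k][j]). The final matrix gives, for each (i, j), the minimum total weight of any directed path from i to j (possibly empty when i = j).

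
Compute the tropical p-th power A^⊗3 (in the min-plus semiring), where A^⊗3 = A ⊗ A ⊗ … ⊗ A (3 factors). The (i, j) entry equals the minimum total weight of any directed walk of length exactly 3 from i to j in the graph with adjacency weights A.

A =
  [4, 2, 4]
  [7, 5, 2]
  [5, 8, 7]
A^⊗3 =
  [9, 10, 8]
  [11, 9, 11]
  [13, 11, 9]

Each entry (A^⊗3)_ij equals the minimum over all length-3 walks i = v_0 → v_1 → … → v_3 = j of Σ_t A[v_t][v_{t+1}]. For example, for (i, j) = (0, 2) we minimise over 9 possible intermediate vertex sequences; the minimum is 8, attained along the walk 0 → 0 → 1 → 2.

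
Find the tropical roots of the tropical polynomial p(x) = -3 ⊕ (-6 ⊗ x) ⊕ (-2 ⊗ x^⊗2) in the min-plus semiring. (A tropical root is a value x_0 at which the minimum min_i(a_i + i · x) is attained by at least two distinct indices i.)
Roots: {-4, 3}

Each tropical root is a break point of the lower envelope of the lines y = a_i + i · x (there are 3 lines, with slopes 0, 1, ..., 2). Only the lines that attain the minimum somewhere contribute to roots; other lines are dominated. Here the surviving (envelope) indices are i = 2, i = 1, i = 0.
Intersections between consecutive envelope lines give the roots: for adjacent envelope indices i < j the intersection is x = (a_i − a_j) / (j − i). Reading off the sorted break points: {-4, 3}.
Verification: at each break x_0, at least two indices attain the minimum of min_i(a_i + i · x_0).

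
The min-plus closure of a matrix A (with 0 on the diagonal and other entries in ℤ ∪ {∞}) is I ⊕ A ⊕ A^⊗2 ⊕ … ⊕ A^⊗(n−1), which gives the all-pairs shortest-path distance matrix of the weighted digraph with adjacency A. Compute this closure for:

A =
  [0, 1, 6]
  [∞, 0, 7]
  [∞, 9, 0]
Closure =
  [0, 1, 6]
  [∞, 0, 7]
  [∞, 9, 0]

This is the Floyd-Warshall all-pairs shortest-path computation. For each intermediate vertex k = 0, 1, …, 2, update dist[i][j] ← min(dist[i][j], dist[i][k] + dist[k][j]). The final matrix gives, for each (i, j), the minimum total weight of any directed path from i to j (possibly empty when i = j).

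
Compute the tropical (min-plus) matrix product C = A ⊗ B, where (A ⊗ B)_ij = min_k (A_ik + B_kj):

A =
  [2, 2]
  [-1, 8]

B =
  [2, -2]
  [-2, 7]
A ⊗ B =
  [0, 0]
  [1, -3]

Apply the min-plus product entry-by-entry:
  C[0][0] = min over k of (A[0][0] + B[0][0] = 2 + 2 = 4, A[0][1] + B[1][0] = 2 + -2 = 0) = 0 (attained at k = 1)
  C[0][1] = min over k of (A[0][0] + B[0][1] = 2 + -2 = 0, A[0][1] + B[1][1] = 2 + 7 = 9) = 0 (attained at k = 0)
  C[1][0] = min over k of (A[1][0] + B[0][0] = -1 + 2 = 1, A[1][1] + B[1][0] = 8 + -2 = 6) = 1 (attained at k = 0)
  C[1][1] = min over k of (A[1][0] + B[0][1] = -1 + -2 = -3, A[1][1] + B[1][1] = 8 + 7 = 15) = -3 (attained at k = 0)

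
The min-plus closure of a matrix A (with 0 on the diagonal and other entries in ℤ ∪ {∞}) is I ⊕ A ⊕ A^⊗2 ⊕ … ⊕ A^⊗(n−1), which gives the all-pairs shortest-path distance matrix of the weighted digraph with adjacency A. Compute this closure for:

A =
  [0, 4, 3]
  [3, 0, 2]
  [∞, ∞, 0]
Closure =
  [0, 4, 3]
  [3, 0, 2]
  [∞, ∞, 0]

This is the Floyd-Warshall all-pairs shortest-path computation. For each intermediate vertex k = 0, 1, …, 2, update dist[i][j] ← min(dist[i][j], dist[i][k] + dist[k][j]). The final matrix gives, for each (i, j), the minimum total weight of any directed path from i to j (possibly empty when i = j).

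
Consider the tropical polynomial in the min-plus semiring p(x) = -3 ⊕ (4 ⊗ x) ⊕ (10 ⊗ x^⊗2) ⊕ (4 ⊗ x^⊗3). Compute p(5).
p(5) = -3

A tropical monomial a ⊗ x^⊗i evaluates to a + i · x. Evaluating each term at x = 5:
  Term 0 contributes -3 + 0 · 5 = -3
  Term 1 contributes 4 + 1 · 5 = 9
  Term 2 contributes 10 + 2 · 5 = 20
  Term 3 contributes 4 + 3 · 5 = 19
p(5) = ⊕ of these = min[-3, 9, 20, 19] = -3.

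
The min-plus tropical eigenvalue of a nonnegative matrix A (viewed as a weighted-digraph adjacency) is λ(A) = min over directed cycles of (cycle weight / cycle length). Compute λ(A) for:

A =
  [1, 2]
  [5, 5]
λ(A) = 1

Enumerate directed cycles and compute their means (weight / length). Sample:
  cycle 0 → 0: weight = 1, length = 1, mean = 1/1 ≈ 1.000
  cycle 1 → 1: weight = 5, length = 1, mean = 5/1 ≈ 5.000
  cycle 0 → 1 → 0: weight = 7, length = 2, mean = 7/2 ≈ 3.500
  cycle 1 → 0 → 1: weight = 7, length = 2, mean = 7/2 ≈ 3.500
Minimum mean = 1.000, attained e.g. along the cycle 0 → 0 with weight 1 and length 1. So λ(A) = 1/1 = 1.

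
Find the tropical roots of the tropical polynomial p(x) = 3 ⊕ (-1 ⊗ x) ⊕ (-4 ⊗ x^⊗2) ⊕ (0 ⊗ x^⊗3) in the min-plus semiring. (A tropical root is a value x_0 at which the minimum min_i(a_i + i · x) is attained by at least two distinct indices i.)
Roots: {-4, 3, 4}

Each tropical root is a break point of the lower envelope of the lines y = a_i + i · x (there are 4 lines, with slopes 0, 1, ..., 3). Only the lines that attain the minimum somewhere contribute to roots; other lines are dominated. Here the surviving (envelope) indices are i = 3, i = 2, i = 1, i = 0.
Intersections between consecutive envelope lines give the roots: for adjacent envelope indices i < j the intersection is x = (a_i − a_j) / (j − i). Reading off the sorted break points: {-4, 3, 4}.
Verification: at each break x_0, at least two indices attain the minimum of min_i(a_i + i · x_0).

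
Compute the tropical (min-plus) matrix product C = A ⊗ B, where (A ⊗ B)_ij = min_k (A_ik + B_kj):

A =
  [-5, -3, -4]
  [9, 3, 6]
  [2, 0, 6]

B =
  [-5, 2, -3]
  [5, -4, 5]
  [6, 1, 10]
A ⊗ B =
  [-10, -7, -8]
  [4, -1, 6]
  [-3, -4, -1]

Apply the min-plus product entry-by-entry:
  C[0][0] = min over k of (A[0][0] + B[0][0] = -5 + -5 = -10, A[0][1] + B[1][0] = -3 + 5 = 2, A[0][2] + B[2][0] = -4 + 6 = 2) = -10 (attained at k = 0)
  C[0][1] = min over k of (A[0][0] + B[0][1] = -5 + 2 = -3, A[0][1] + B[1][1] = -3 + -4 = -7, A[0][2] + B[2][1] = -4 + 1 = -3) = -7 (attained at k = 1)
  C[0][2] = min over k of (A[0][0] + B[0][2] = -5 + -3 = -8, A[0][1] + B[1][2] = -3 + 5 = 2, A[0][2] + B[2][2] = -4 + 10 = 6) = -8 (attained at k = 0)
  C[1][0] = min over k of (A[1][0] + B[0][0] = 9 + -5 = 4, A[1][1] + B[1][0] = 3 + 5 = 8, A[1][2] + B[2][0] = 6 + 6 = 12) = 4 (attained at k = 0)
  C[1][1] = min over k of (A[1][0] + B[0][1] = 9 + 2 = 11, A[1][1] + B[1][1] = 3 + -4 = -1, A[1][2] + B[2][1] = 6 + 1 = 7) = -1 (attained at k = 1)
  C[1][2] = min over k of (A[1][0] + B[0][2] = 9 + -3 = 6, A[1][1] + B[1][2] = 3 + 5 = 8, A[1][2] + B[2][2] = 6 + 10 = 16) = 6 (attained at k = 0)
  C[2][0] = min over k of (A[2][0] + B[0][0] = 2 + -5 = -3, A[2][1] + B[1][0] = 0 + 5 = 5, A[2][2] + B[2][0] = 6 + 6 = 12) = -3 (attained at k = 0)
  C[2][1] = min over k of (A[2][0] + B[0][1] = 2 + 2 = 4, A[2][1] + B[1][1] = 0 + -4 = -4, A[2][2] + B[2][1] = 6 + 1 = 7) = -4 (attained at k = 1)
  C[2][2] = min over k of (A[2][0] + B[0][2] = 2 + -3 = -1, A[2][1] + B[1][2] = 0 + 5 = 5, A[2][2] + B[2][2] = 6 + 10 = 16) = -1 (attained at k = 0)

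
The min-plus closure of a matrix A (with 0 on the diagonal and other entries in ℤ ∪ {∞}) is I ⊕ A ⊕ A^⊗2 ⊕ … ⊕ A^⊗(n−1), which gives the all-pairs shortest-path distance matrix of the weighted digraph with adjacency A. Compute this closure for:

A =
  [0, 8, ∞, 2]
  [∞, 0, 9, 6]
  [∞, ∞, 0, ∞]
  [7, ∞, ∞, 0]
Closure =
  [0, 8, 17, 2]
  [13, 0, 9, 6]
  [∞, ∞, 0, ∞]
  [7, 15, 24, 0]

This is the Floyd-Warshall all-pairs shortest-path computation. For each intermediate vertex k = 0, 1, …, 3, update dist[i][j] ← min(dist[i][j], dist[i][k] + dist[k][j]). The final matrix gives, for each (i, j), the minimum total weight of any directed path from i to j (possibly empty when i = j).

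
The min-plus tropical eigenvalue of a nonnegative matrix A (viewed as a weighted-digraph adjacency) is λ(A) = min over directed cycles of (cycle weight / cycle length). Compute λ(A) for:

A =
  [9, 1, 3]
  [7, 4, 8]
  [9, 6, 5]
λ(A) = 4

Enumerate directed cycles and compute their means (weight / length). Sample:
  cycle 0 → 0: weight = 9, length = 1, mean = 9/1 ≈ 9.000
  cycle 1 → 1: weight = 4, length = 1, mean = 4/1 ≈ 4.000
  cycle 2 → 2: weight = 5, length = 1, mean = 5/1 ≈ 5.000
  cycle 0 → 1 → 0: weight = 8, length = 2, mean = 8/2 ≈ 4.000
  cycle 0 → 2 → 0: weight = 12, length = 2, mean = 12/2 ≈ 6.000
  cycle 1 → 0 → 1: weight = 8, length = 2, mean = 8/2 ≈ 4.000
Minimum mean = 4.000, attained e.g. along the cycle 1 → 1 with weight 4 and length 1. So λ(A) = 4/1 = 4.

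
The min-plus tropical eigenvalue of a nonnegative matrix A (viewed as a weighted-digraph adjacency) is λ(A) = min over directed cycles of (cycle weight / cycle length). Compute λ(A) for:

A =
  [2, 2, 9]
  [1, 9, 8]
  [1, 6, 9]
λ(A) = 3/2

Enumerate directed cycles and compute their means (weight / length). Sample:
  cycle 0 → 0: weight = 2, length = 1, mean = 2/1 ≈ 2.000
  cycle 1 → 1: weight = 9, length = 1, mean = 9/1 ≈ 9.000
  cycle 2 → 2: weight = 9, length = 1, mean = 9/1 ≈ 9.000
  cycle 0 → 1 → 0: weight = 3, length = 2, mean = 3/2 ≈ 1.500
  cycle 0 → 2 → 0: weight = 10, length = 2, mean = 10/2 ≈ 5.000
  cycle 1 → 0 → 1: weight = 3, length = 2, mean = 3/2 ≈ 1.500
Minimum mean = 1.500, attained e.g. along the cycle 0 → 1 → 0 with weight 3 and length 2. So λ(A) = 3/2 = 3/2.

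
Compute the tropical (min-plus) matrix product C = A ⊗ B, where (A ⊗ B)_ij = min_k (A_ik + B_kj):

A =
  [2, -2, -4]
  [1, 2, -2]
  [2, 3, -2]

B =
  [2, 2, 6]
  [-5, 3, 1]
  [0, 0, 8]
A ⊗ B =
  [-7, -4, -1]
  [-3, -2, 3]
  [-2, -2, 4]

Apply the min-plus product entry-by-entry:
  C[0][0] = min over k of (A[0][0] + B[0][0] = 2 + 2 = 4, A[0][1] + B[1][0] = -2 + -5 = -7, A[0][2] + B[2][0] = -4 + 0 = -4) = -7 (attained at k = 1)
  C[0][1] = min over k of (A[0][0] + B[0][1] = 2 + 2 = 4, A[0][1] + B[1][1] = -2 + 3 = 1, A[0][2] + B[2][1] = -4 + 0 = -4) = -4 (attained at k = 2)
  C[0][2] = min over k of (A[0][0] + B[0][2] = 2 + 6 = 8, A[0][1] + B[1][2] = -2 + 1 = -1, A[0][2] + B[2][2] = -4 + 8 = 4) = -1 (attained at k = 1)
  C[1][0] = min over k of (A[1][0] + B[0][0] = 1 + 2 = 3, A[1][1] + B[1][0] = 2 + -5 = -3, A[1][2] + B[2][0] = -2 + 0 = -2) = -3 (attained at k = 1)
  C[1][1] = min over k of (A[1][0] + B[0][1] = 1 + 2 = 3, A[1][1] + B[1][1] = 2 + 3 = 5, A[1][2] + B[2][1] = -2 + 0 = -2) = -2 (attained at k = 2)
  C[1][2] = min over k of (A[1][0] + B[0][2] = 1 + 6 = 7, A[1][1] + B[1][2] = 2 + 1 = 3, A[1][2] + B[2][2] = -2 + 8 = 6) = 3 (attained at k = 1)
  C[2][0] = min over k of (A[2][0] + B[0][0] = 2 + 2 = 4, A[2][1] + B[1][0] = 3 + -5 = -2, A[2][2] + B[2][0] = -2 + 0 = -2) = -2 (attained at k = 1)
  C[2][1] = min over k of (A[2][0] + B[0][1] = 2 + 2 = 4, A[2][1] + B[1][1] = 3 + 3 = 6, A[2][2] + B[2][1] = -2 + 0 = -2) = -2 (attained at k = 2)
  C[2][2] = min over k of (A[2][0] + B[0][2] = 2 + 6 = 8, A[2][1] + B[1][2] = 3 + 1 = 4, A[2][2] + B[2][2] = -2 + 8 = 6) = 4 (attained at k = 1)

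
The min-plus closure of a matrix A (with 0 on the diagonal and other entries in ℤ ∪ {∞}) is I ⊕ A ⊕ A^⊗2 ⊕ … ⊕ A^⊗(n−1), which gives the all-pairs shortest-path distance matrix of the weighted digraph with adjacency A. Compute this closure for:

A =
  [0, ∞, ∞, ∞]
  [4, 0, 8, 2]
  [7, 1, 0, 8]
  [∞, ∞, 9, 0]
Closure =
  [0, ∞, ∞, ∞]
  [4, 0, 8, 2]
  [5, 1, 0, 3]
  [14, 10, 9, 0]

This is the Floyd-Warshall all-pairs shortest-path computation. For each intermediate vertex k = 0, 1, …, 3, update dist[i][j] ← min(dist[i][j], dist[i][k] + dist[k][j]). The final matrix gives, for each (i, j), the minimum total weight of any directed path from i to j (possibly empty when i = j).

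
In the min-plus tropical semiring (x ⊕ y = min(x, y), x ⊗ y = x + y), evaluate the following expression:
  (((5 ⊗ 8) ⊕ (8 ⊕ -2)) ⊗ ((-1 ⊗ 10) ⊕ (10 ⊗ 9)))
(((5 ⊗ 8) ⊕ (8 ⊕ -2)) ⊗ ((-1 ⊗ 10) ⊕ (10 ⊗ 9))) = 7

Expand innermost to outermost. Recall ⊕ takes the minimum of its arguments and ⊗ takes their sum. Working out the expression (((5 ⊗ 8) ⊕ (8 ⊕ -2)) ⊗ ((-1 ⊗ 10) ⊕ (10 ⊗ 9))) gives 7.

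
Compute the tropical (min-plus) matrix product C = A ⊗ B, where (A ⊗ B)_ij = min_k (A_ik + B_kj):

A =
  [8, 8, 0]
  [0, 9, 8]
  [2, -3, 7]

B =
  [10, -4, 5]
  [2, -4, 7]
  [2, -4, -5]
A ⊗ B =
  [2, -4, -5]
  [10, -4, 3]
  [-1, -7, 2]

Apply the min-plus product entry-by-entry:
  C[0][0] = min over k of (A[0][0] + B[0][0] = 8 + 10 = 18, A[0][1] + B[1][0] = 8 + 2 = 10, A[0][2] + B[2][0] = 0 + 2 = 2) = 2 (attained at k = 2)
  C[0][1] = min over k of (A[0][0] + B[0][1] = 8 + -4 = 4, A[0][1] + B[1][1] = 8 + -4 = 4, A[0][2] + B[2][1] = 0 + -4 = -4) = -4 (attained at k = 2)
  C[0][2] = min over k of (A[0][0] + B[0][2] = 8 + 5 = 13, A[0][1] + B[1][2] = 8 + 7 = 15, A[0][2] + B[2][2] = 0 + -5 = -5) = -5 (attained at k = 2)
  C[1][0] = min over k of (A[1][0] + B[0][0] = 0 + 10 = 10, A[1][1] + B[1][0] = 9 + 2 = 11, A[1][2] + B[2][0] = 8 + 2 = 10) = 10 (attained at k = 0)
  C[1][1] = min over k of (A[1][0] + B[0][1] = 0 + -4 = -4, A[1][1] + B[1][1] = 9 + -4 = 5, A[1][2] + B[2][1] = 8 + -4 = 4) = -4 (attained at k = 0)
  C[1][2] = min over k of (A[1][0] + B[0][2] = 0 + 5 = 5, A[1][1] + B[1][2] = 9 + 7 = 16, A[1][2] + B[2][2] = 8 + -5 = 3) = 3 (attained at k = 2)
  C[2][0] = min over k of (A[2][0] + B[0][0] = 2 + 10 = 12, A[2][1] + B[1][0] = -3 + 2 = -1, A[2][2] + B[2][0] = 7 + 2 = 9) = -1 (attained at k = 1)
  C[2][1] = min over k of (A[2][0] + B[0][1] = 2 + -4 = -2, A[2][1] + B[1][1] = -3 + -4 = -7, A[2][2] + B[2][1] = 7 + -4 = 3) = -7 (attained at k = 1)
  C[2][2] = min over k of (A[2][0] + B[0][2] = 2 + 5 = 7, A[2][1] + B[1][2] = -3 + 7 = 4, A[2][2] + B[2][2] = 7 + -5 = 2) = 2 (attained at k = 2)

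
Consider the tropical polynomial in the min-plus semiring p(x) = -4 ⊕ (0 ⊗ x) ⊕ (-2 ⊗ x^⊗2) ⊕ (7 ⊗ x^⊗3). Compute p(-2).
p(-2) = -6

A tropical monomial a ⊗ x^⊗i evaluates to a + i · x. Evaluating each term at x = -2:
  Term 0 contributes -4 + 0 · -2 = -4
  Term 1 contributes 0 + 1 · -2 = -2
  Term 2 contributes -2 + 2 · -2 = -6
  Term 3 contributes 7 + 3 · -2 = 1
p(-2) = ⊕ of these = min[-4, -2, -6, 1] = -6.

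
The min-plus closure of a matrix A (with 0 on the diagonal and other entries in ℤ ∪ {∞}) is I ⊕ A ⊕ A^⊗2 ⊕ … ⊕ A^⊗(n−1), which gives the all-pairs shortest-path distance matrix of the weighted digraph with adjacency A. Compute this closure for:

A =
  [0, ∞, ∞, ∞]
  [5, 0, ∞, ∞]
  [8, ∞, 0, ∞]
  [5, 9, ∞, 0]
Closure =
  [0, ∞, ∞, ∞]
  [5, 0, ∞, ∞]
  [8, ∞, 0, ∞]
  [5, 9, ∞, 0]

This is the Floyd-Warshall all-pairs shortest-path computation. For each intermediate vertex k = 0, 1, …, 3, update dist[i][j] ← min(dist[i][j], dist[i][k] + dist[k][j]). The final matrix gives, for each (i, j), the minimum total weight of any directed path from i to j (possibly empty when i = j).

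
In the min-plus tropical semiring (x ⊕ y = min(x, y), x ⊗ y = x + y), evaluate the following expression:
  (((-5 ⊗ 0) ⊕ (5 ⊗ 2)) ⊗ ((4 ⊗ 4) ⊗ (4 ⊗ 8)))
(((-5 ⊗ 0) ⊕ (5 ⊗ 2)) ⊗ ((4 ⊗ 4) ⊗ (4 ⊗ 8))) = 15

Expand innermost to outermost. Recall ⊕ takes the minimum of its arguments and ⊗ takes their sum. Working out the expression (((-5 ⊗ 0) ⊕ (5 ⊗ 2)) ⊗ ((4 ⊗ 4) ⊗ (4 ⊗ 8))) gives 15.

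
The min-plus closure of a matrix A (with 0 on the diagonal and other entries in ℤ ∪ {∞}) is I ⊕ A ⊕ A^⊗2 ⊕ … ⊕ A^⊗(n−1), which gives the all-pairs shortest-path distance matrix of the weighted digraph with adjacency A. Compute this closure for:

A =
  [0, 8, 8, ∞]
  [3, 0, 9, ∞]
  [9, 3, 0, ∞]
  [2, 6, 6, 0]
Closure =
  [0, 8, 8, ∞]
  [3, 0, 9, ∞]
  [6, 3, 0, ∞]
  [2, 6, 6, 0]

This is the Floyd-Warshall all-pairs shortest-path computation. For each intermediate vertex k = 0, 1, …, 3, update dist[i][j] ← min(dist[i][j], dist[i][k] + dist[k][j]). The final matrix gives, for each (i, j), the minimum total weight of any directed path from i to j (possibly empty when i = j).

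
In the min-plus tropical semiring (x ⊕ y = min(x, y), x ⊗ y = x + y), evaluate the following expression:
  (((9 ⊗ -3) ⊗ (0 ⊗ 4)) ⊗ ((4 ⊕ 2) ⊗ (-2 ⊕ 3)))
(((9 ⊗ -3) ⊗ (0 ⊗ 4)) ⊗ ((4 ⊕ 2) ⊗ (-2 ⊕ 3))) = 10

Expand innermost to outermost. Recall ⊕ takes the minimum of its arguments and ⊗ takes their sum. Working out the expression (((9 ⊗ -3) ⊗ (0 ⊗ 4)) ⊗ ((4 ⊕ 2) ⊗ (-2 ⊕ 3))) gives 10.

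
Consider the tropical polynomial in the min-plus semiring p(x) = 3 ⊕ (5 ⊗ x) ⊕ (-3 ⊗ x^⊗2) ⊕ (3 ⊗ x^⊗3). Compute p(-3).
p(-3) = -9

A tropical monomial a ⊗ x^⊗i evaluates to a + i · x. Evaluating each term at x = -3:
  Term 0 contributes 3 + 0 · -3 = 3
  Term 1 contributes 5 + 1 · -3 = 2
  Term 2 contributes -3 + 2 · -3 = -9
  Term 3 contributes 3 + 3 · -3 = -6
p(-3) = ⊕ of these = min[3, 2, -9, -6] = -9.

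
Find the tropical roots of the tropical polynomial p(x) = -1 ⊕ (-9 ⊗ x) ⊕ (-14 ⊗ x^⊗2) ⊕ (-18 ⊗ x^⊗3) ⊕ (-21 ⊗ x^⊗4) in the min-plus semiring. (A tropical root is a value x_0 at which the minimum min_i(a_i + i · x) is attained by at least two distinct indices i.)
Roots: {3, 4, 5, 8}

Each tropical root is a break point of the lower envelope of the lines y = a_i + i · x (there are 5 lines, with slopes 0, 1, ..., 4). Only the lines that attain the minimum somewhere contribute to roots; other lines are dominated. Here the surviving (envelope) indices are i = 4, i = 3, i = 2, i = 1, i = 0.
Intersections between consecutive envelope lines give the roots: for adjacent envelope indices i < j the intersection is x = (a_i − a_j) / (j − i). Reading off the sorted break points: {3, 4, 5, 8}.
Verification: at each break x_0, at least two indices attain the minimum of min_i(a_i + i · x_0).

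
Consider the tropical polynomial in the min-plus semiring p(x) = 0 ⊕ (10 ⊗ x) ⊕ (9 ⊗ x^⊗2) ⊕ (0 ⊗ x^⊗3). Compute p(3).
p(3) = 0

A tropical monomial a ⊗ x^⊗i evaluates to a + i · x. Evaluating each term at x = 3:
  Term 0 contributes 0 + 0 · 3 = 0
  Term 1 contributes 10 + 1 · 3 = 13
  Term 2 contributes 9 + 2 · 3 = 15
  Term 3 contributes 0 + 3 · 3 = 9
p(3) = ⊕ of these = min[0, 13, 15, 9] = 0.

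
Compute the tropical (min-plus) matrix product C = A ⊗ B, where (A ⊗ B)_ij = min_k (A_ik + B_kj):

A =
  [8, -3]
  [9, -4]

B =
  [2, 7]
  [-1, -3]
A ⊗ B =
  [-4, -6]
  [-5, -7]

Apply the min-plus product entry-by-entry:
  C[0][0] = min over k of (A[0][0] + B[0][0] = 8 + 2 = 10, A[0][1] + B[1][0] = -3 + -1 = -4) = -4 (attained at k = 1)
  C[0][1] = min over k of (A[0][0] + B[0][1] = 8 + 7 = 15, A[0][1] + B[1][1] = -3 + -3 = -6) = -6 (attained at k = 1)
  C[1][0] = min over k of (A[1][0] + B[0][0] = 9 + 2 = 11, A[1][1] + B[1][0] = -4 + -1 = -5) = -5 (attained at k = 1)
  C[1][1] = min over k of (A[1][0] + B[0][1] = 9 + 7 = 16, A[1][1] + B[1][1] = -4 + -3 = -7) = -7 (attained at k = 1)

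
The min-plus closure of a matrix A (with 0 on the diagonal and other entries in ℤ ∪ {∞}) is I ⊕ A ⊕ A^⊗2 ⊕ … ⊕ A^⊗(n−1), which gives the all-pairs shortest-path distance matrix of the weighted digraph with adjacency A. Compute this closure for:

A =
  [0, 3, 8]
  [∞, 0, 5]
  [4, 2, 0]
Closure =
  [0, 3, 8]
  [9, 0, 5]
  [4, 2, 0]

This is the Floyd-Warshall all-pairs shortest-path computation. For each intermediate vertex k = 0, 1, …, 2, update dist[i][j] ← min(dist[i][j], dist[i][k] + dist[k][j]). The final matrix gives, for each (i, j), the minimum total weight of any directed path from i to j (possibly empty when i = j).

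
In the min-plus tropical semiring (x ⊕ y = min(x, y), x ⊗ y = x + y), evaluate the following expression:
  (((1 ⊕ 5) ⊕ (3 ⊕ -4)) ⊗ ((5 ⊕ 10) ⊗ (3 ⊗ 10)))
(((1 ⊕ 5) ⊕ (3 ⊕ -4)) ⊗ ((5 ⊕ 10) ⊗ (3 ⊗ 10))) = 14

Expand innermost to outermost. Recall ⊕ takes the minimum of its arguments and ⊗ takes their sum. Working out the expression (((1 ⊕ 5) ⊕ (3 ⊕ -4)) ⊗ ((5 ⊕ 10) ⊗ (3 ⊗ 10))) gives 14.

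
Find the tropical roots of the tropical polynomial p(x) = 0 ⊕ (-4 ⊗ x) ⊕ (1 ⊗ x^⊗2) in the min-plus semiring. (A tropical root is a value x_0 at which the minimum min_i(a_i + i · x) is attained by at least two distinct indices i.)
Roots: {-5, 4}

Each tropical root is a break point of the lower envelope of the lines y = a_i + i · x (there are 3 lines, with slopes 0, 1, ..., 2). Only the lines that attain the minimum somewhere contribute to roots; other lines are dominated. Here the surviving (envelope) indices are i = 2, i = 1, i = 0.
Intersections between consecutive envelope lines give the roots: for adjacent envelope indices i < j the intersection is x = (a_i − a_j) / (j − i). Reading off the sorted break points: {-5, 4}.
Verification: at each break x_0, at least two indices attain the minimum of min_i(a_i + i · x_0).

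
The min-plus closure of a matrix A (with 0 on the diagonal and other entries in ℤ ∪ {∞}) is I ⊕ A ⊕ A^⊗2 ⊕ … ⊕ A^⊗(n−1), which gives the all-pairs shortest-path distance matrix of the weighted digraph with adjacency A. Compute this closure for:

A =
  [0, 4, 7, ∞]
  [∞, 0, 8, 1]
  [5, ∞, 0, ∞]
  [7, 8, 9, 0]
Closure =
  [0, 4, 7, 5]
  [8, 0, 8, 1]
  [5, 9, 0, 10]
  [7, 8, 9, 0]

This is the Floyd-Warshall all-pairs shortest-path computation. For each intermediate vertex k = 0, 1, …, 3, update dist[i][j] ← min(dist[i][j], dist[i][k] + dist[k][j]). The final matrix gives, for each (i, j), the minimum total weight of any directed path from i to j (possibly empty when i = j).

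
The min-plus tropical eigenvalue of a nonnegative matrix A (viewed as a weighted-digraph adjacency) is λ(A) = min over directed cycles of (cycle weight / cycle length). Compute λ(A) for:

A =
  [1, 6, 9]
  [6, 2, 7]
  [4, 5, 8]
λ(A) = 1

Enumerate directed cycles and compute their means (weight / length). Sample:
  cycle 0 → 0: weight = 1, length = 1, mean = 1/1 ≈ 1.000
  cycle 1 → 1: weight = 2, length = 1, mean = 2/1 ≈ 2.000
  cycle 2 → 2: weight = 8, length = 1, mean = 8/1 ≈ 8.000
  cycle 0 → 1 → 0: weight = 12, length = 2, mean = 12/2 ≈ 6.000
  cycle 0 → 2 → 0: weight = 13, length = 2, mean = 13/2 ≈ 6.500
  cycle 1 → 0 → 1: weight = 12, length = 2, mean = 12/2 ≈ 6.000
Minimum mean = 1.000, attained e.g. along the cycle 0 → 0 with weight 1 and length 1. So λ(A) = 1/1 = 1.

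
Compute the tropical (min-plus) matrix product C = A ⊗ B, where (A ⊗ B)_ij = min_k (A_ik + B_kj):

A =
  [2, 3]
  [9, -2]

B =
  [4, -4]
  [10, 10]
A ⊗ B =
  [6, -2]
  [8, 5]

Apply the min-plus product entry-by-entry:
  C[0][0] = min over k of (A[0][0] + B[0][0] = 2 + 4 = 6, A[0][1] + B[1][0] = 3 + 10 = 13) = 6 (attained at k = 0)
  C[0][1] = min over k of (A[0][0] + B[0][1] = 2 + -4 = -2, A[0][1] + B[1][1] = 3 + 10 = 13) = -2 (attained at k = 0)
  C[1][0] = min over k of (A[1][0] + B[0][0] = 9 + 4 = 13, A[1][1] + B[1][0] = -2 + 10 = 8) = 8 (attained at k = 1)
  C[1][1] = min over k of (A[1][0] + B[0][1] = 9 + -4 = 5, A[1][1] + B[1][1] = -2 + 10 = 8) = 5 (attained at k = 0)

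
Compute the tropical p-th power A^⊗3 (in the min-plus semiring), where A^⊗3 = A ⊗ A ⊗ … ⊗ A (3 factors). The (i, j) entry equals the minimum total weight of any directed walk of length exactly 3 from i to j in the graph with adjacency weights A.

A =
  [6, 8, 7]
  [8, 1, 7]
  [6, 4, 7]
A^⊗3 =
  [17, 10, 16]
  [10, 3, 9]
  [13, 6, 12]

Each entry (A^⊗3)_ij equals the minimum over all length-3 walks i = v_0 → v_1 → … → v_3 = j of Σ_t A[v_t][v_{t+1}]. For example, for (i, j) = (0, 2) we minimise over 9 possible intermediate vertex sequences; the minimum is 16, attained along the walk 0 → 1 → 1 → 2.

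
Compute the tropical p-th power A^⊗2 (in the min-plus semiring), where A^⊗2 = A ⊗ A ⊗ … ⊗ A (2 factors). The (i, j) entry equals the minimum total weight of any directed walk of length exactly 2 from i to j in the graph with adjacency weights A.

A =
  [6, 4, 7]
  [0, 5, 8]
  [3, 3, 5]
A^⊗2 =
  [4, 9, 12]
  [5, 4, 7]
  [3, 7, 10]

Each entry (A^⊗2)_ij equals the minimum over all length-2 walks i = v_0 → v_1 → … → v_2 = j of Σ_t A[v_t][v_{t+1}]. For example, for (i, j) = (0, 2) we minimise over 3 possible intermediate vertex sequences; the minimum is 12, attained along the walk 0 → 1 → 2.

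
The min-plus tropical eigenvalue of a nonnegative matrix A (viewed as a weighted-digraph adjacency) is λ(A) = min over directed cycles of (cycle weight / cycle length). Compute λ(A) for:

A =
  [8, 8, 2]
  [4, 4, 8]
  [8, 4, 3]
λ(A) = 3

Enumerate directed cycles and compute their means (weight / length). Sample:
  cycle 0 → 0: weight = 8, length = 1, mean = 8/1 ≈ 8.000
  cycle 1 → 1: weight = 4, length = 1, mean = 4/1 ≈ 4.000
  cycle 2 → 2: weight = 3, length = 1, mean = 3/1 ≈ 3.000
  cycle 0 → 1 → 0: weight = 12, length = 2, mean = 12/2 ≈ 6.000
  cycle 0 → 2 → 0: weight = 10, length = 2, mean = 10/2 ≈ 5.000
  cycle 1 → 0 → 1: weight = 12, length = 2, mean = 12/2 ≈ 6.000
Minimum mean = 3.000, attained e.g. along the cycle 2 → 2 with weight 3 and length 1. So λ(A) = 3/1 = 3.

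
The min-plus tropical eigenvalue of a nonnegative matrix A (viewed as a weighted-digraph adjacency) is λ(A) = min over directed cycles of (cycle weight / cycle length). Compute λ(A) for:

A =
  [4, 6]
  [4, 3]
λ(A) = 3

Enumerate directed cycles and compute their means (weight / length). Sample:
  cycle 0 → 0: weight = 4, length = 1, mean = 4/1 ≈ 4.000
  cycle 1 → 1: weight = 3, length = 1, mean = 3/1 ≈ 3.000
  cycle 0 → 1 → 0: weight = 10, length = 2, mean = 10/2 ≈ 5.000
  cycle 1 → 0 → 1: weight = 10, length = 2, mean = 10/2 ≈ 5.000
Minimum mean = 3.000, attained e.g. along the cycle 1 → 1 with weight 3 and length 1. So λ(A) = 3/1 = 3.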